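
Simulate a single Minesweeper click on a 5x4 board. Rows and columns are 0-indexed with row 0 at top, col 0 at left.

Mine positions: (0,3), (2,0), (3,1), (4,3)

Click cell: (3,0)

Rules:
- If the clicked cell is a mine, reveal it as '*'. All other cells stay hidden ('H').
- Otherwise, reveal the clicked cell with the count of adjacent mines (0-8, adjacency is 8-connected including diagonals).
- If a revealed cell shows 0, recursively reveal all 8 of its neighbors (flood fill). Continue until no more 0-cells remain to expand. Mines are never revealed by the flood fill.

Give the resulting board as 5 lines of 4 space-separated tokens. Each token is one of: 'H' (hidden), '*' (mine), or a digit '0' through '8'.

H H H H
H H H H
H H H H
2 H H H
H H H H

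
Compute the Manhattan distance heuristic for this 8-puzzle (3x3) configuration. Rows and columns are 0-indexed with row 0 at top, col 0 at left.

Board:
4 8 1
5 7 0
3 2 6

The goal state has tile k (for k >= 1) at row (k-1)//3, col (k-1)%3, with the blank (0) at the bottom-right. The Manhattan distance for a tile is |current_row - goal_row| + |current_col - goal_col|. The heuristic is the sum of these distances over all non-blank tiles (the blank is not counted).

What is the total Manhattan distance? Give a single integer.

Tile 4: (0,0)->(1,0) = 1
Tile 8: (0,1)->(2,1) = 2
Tile 1: (0,2)->(0,0) = 2
Tile 5: (1,0)->(1,1) = 1
Tile 7: (1,1)->(2,0) = 2
Tile 3: (2,0)->(0,2) = 4
Tile 2: (2,1)->(0,1) = 2
Tile 6: (2,2)->(1,2) = 1
Sum: 1 + 2 + 2 + 1 + 2 + 4 + 2 + 1 = 15

Answer: 15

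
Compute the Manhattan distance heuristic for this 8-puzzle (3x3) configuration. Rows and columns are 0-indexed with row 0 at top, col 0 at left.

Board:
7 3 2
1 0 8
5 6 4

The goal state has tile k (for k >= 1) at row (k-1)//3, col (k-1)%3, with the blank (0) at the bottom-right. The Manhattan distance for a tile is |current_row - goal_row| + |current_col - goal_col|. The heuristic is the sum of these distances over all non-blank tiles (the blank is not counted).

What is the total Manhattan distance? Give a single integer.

Answer: 14

Derivation:
Tile 7: at (0,0), goal (2,0), distance |0-2|+|0-0| = 2
Tile 3: at (0,1), goal (0,2), distance |0-0|+|1-2| = 1
Tile 2: at (0,2), goal (0,1), distance |0-0|+|2-1| = 1
Tile 1: at (1,0), goal (0,0), distance |1-0|+|0-0| = 1
Tile 8: at (1,2), goal (2,1), distance |1-2|+|2-1| = 2
Tile 5: at (2,0), goal (1,1), distance |2-1|+|0-1| = 2
Tile 6: at (2,1), goal (1,2), distance |2-1|+|1-2| = 2
Tile 4: at (2,2), goal (1,0), distance |2-1|+|2-0| = 3
Sum: 2 + 1 + 1 + 1 + 2 + 2 + 2 + 3 = 14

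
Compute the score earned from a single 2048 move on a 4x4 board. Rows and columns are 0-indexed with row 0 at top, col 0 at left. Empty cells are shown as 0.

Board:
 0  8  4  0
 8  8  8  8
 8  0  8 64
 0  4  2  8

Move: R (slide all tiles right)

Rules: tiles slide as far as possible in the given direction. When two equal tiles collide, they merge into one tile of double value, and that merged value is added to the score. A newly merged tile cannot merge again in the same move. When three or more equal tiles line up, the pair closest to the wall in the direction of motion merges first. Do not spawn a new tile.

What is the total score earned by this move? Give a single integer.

Answer: 48

Derivation:
Slide right:
row 0: [0, 8, 4, 0] -> [0, 0, 8, 4]  score +0 (running 0)
row 1: [8, 8, 8, 8] -> [0, 0, 16, 16]  score +32 (running 32)
row 2: [8, 0, 8, 64] -> [0, 0, 16, 64]  score +16 (running 48)
row 3: [0, 4, 2, 8] -> [0, 4, 2, 8]  score +0 (running 48)
Board after move:
 0  0  8  4
 0  0 16 16
 0  0 16 64
 0  4  2  8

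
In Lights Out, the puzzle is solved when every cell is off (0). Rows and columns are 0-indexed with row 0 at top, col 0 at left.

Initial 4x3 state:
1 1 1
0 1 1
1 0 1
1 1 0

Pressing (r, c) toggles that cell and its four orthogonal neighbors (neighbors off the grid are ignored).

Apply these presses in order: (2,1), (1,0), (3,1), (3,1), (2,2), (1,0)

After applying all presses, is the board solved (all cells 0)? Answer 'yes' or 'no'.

Answer: no

Derivation:
After press 1 at (2,1):
1 1 1
0 0 1
0 1 0
1 0 0

After press 2 at (1,0):
0 1 1
1 1 1
1 1 0
1 0 0

After press 3 at (3,1):
0 1 1
1 1 1
1 0 0
0 1 1

After press 4 at (3,1):
0 1 1
1 1 1
1 1 0
1 0 0

After press 5 at (2,2):
0 1 1
1 1 0
1 0 1
1 0 1

After press 6 at (1,0):
1 1 1
0 0 0
0 0 1
1 0 1

Lights still on: 6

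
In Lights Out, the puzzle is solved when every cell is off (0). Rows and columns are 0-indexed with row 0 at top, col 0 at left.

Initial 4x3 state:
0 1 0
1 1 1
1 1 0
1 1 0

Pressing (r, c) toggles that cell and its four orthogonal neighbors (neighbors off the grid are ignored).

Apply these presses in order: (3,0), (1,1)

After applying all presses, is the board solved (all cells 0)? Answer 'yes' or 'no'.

Answer: yes

Derivation:
After press 1 at (3,0):
0 1 0
1 1 1
0 1 0
0 0 0

After press 2 at (1,1):
0 0 0
0 0 0
0 0 0
0 0 0

Lights still on: 0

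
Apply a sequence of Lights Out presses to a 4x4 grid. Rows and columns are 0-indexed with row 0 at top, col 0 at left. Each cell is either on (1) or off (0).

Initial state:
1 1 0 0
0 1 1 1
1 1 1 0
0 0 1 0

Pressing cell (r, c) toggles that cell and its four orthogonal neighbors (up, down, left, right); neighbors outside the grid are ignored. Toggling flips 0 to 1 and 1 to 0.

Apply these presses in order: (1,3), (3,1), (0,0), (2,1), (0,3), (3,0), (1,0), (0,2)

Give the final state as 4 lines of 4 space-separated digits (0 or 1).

Answer: 1 1 0 1
0 1 1 1
0 1 0 1
0 1 0 0

Derivation:
After press 1 at (1,3):
1 1 0 1
0 1 0 0
1 1 1 1
0 0 1 0

After press 2 at (3,1):
1 1 0 1
0 1 0 0
1 0 1 1
1 1 0 0

After press 3 at (0,0):
0 0 0 1
1 1 0 0
1 0 1 1
1 1 0 0

After press 4 at (2,1):
0 0 0 1
1 0 0 0
0 1 0 1
1 0 0 0

After press 5 at (0,3):
0 0 1 0
1 0 0 1
0 1 0 1
1 0 0 0

After press 6 at (3,0):
0 0 1 0
1 0 0 1
1 1 0 1
0 1 0 0

After press 7 at (1,0):
1 0 1 0
0 1 0 1
0 1 0 1
0 1 0 0

After press 8 at (0,2):
1 1 0 1
0 1 1 1
0 1 0 1
0 1 0 0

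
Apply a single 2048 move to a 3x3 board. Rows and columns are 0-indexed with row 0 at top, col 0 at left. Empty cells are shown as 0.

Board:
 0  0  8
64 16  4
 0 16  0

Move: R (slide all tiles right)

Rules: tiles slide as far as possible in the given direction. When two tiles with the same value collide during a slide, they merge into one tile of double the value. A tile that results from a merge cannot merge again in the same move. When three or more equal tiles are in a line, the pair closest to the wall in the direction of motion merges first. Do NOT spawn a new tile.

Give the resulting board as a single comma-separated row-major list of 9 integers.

Slide right:
row 0: [0, 0, 8] -> [0, 0, 8]
row 1: [64, 16, 4] -> [64, 16, 4]
row 2: [0, 16, 0] -> [0, 0, 16]

Answer: 0, 0, 8, 64, 16, 4, 0, 0, 16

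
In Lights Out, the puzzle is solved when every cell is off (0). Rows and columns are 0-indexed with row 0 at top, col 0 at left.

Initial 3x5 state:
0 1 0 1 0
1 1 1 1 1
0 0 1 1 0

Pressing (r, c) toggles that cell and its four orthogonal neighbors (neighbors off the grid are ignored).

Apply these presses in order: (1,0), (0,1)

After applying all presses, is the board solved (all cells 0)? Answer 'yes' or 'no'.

After press 1 at (1,0):
1 1 0 1 0
0 0 1 1 1
1 0 1 1 0

After press 2 at (0,1):
0 0 1 1 0
0 1 1 1 1
1 0 1 1 0

Lights still on: 9

Answer: no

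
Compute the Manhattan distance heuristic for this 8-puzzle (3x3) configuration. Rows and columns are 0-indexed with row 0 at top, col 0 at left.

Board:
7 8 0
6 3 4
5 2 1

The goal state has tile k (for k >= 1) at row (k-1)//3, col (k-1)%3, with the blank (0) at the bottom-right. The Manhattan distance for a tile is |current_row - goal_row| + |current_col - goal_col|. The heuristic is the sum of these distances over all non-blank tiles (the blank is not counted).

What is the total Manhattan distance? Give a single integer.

Tile 7: (0,0)->(2,0) = 2
Tile 8: (0,1)->(2,1) = 2
Tile 6: (1,0)->(1,2) = 2
Tile 3: (1,1)->(0,2) = 2
Tile 4: (1,2)->(1,0) = 2
Tile 5: (2,0)->(1,1) = 2
Tile 2: (2,1)->(0,1) = 2
Tile 1: (2,2)->(0,0) = 4
Sum: 2 + 2 + 2 + 2 + 2 + 2 + 2 + 4 = 18

Answer: 18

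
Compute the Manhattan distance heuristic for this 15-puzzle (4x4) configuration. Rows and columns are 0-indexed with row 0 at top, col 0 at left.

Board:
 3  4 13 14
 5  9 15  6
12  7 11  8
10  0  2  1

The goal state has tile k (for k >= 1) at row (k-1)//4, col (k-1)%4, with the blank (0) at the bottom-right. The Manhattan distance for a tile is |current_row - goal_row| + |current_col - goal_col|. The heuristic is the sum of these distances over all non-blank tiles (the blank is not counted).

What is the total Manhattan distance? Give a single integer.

Tile 3: (0,0)->(0,2) = 2
Tile 4: (0,1)->(0,3) = 2
Tile 13: (0,2)->(3,0) = 5
Tile 14: (0,3)->(3,1) = 5
Tile 5: (1,0)->(1,0) = 0
Tile 9: (1,1)->(2,0) = 2
Tile 15: (1,2)->(3,2) = 2
Tile 6: (1,3)->(1,1) = 2
Tile 12: (2,0)->(2,3) = 3
Tile 7: (2,1)->(1,2) = 2
Tile 11: (2,2)->(2,2) = 0
Tile 8: (2,3)->(1,3) = 1
Tile 10: (3,0)->(2,1) = 2
Tile 2: (3,2)->(0,1) = 4
Tile 1: (3,3)->(0,0) = 6
Sum: 2 + 2 + 5 + 5 + 0 + 2 + 2 + 2 + 3 + 2 + 0 + 1 + 2 + 4 + 6 = 38

Answer: 38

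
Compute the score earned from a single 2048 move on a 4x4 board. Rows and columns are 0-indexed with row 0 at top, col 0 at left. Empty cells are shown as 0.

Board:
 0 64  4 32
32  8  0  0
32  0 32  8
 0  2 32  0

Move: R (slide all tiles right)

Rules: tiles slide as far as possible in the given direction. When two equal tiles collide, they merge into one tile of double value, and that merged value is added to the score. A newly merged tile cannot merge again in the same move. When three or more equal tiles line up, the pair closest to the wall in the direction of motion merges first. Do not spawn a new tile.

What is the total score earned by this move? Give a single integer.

Slide right:
row 0: [0, 64, 4, 32] -> [0, 64, 4, 32]  score +0 (running 0)
row 1: [32, 8, 0, 0] -> [0, 0, 32, 8]  score +0 (running 0)
row 2: [32, 0, 32, 8] -> [0, 0, 64, 8]  score +64 (running 64)
row 3: [0, 2, 32, 0] -> [0, 0, 2, 32]  score +0 (running 64)
Board after move:
 0 64  4 32
 0  0 32  8
 0  0 64  8
 0  0  2 32

Answer: 64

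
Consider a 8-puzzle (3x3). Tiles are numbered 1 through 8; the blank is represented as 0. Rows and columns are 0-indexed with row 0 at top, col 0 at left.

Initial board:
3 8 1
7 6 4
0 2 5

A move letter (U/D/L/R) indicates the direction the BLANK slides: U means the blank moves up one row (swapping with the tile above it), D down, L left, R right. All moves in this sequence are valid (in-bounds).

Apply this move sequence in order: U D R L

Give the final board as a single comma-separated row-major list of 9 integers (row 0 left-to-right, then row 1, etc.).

After move 1 (U):
3 8 1
0 6 4
7 2 5

After move 2 (D):
3 8 1
7 6 4
0 2 5

After move 3 (R):
3 8 1
7 6 4
2 0 5

After move 4 (L):
3 8 1
7 6 4
0 2 5

Answer: 3, 8, 1, 7, 6, 4, 0, 2, 5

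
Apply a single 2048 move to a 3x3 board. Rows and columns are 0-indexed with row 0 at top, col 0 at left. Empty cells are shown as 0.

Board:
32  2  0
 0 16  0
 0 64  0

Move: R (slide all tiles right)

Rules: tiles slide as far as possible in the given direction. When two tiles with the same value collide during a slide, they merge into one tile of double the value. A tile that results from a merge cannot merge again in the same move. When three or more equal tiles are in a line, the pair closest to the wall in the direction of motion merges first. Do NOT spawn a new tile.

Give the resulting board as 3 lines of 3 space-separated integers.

Slide right:
row 0: [32, 2, 0] -> [0, 32, 2]
row 1: [0, 16, 0] -> [0, 0, 16]
row 2: [0, 64, 0] -> [0, 0, 64]

Answer:  0 32  2
 0  0 16
 0  0 64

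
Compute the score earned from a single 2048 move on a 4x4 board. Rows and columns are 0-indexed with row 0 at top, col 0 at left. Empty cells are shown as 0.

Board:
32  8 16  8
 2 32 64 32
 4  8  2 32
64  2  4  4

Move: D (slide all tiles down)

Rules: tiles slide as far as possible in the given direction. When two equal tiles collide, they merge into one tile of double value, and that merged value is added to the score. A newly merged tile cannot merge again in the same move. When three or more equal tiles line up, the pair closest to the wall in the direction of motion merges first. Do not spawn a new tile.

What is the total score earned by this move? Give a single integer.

Answer: 64

Derivation:
Slide down:
col 0: [32, 2, 4, 64] -> [32, 2, 4, 64]  score +0 (running 0)
col 1: [8, 32, 8, 2] -> [8, 32, 8, 2]  score +0 (running 0)
col 2: [16, 64, 2, 4] -> [16, 64, 2, 4]  score +0 (running 0)
col 3: [8, 32, 32, 4] -> [0, 8, 64, 4]  score +64 (running 64)
Board after move:
32  8 16  0
 2 32 64  8
 4  8  2 64
64  2  4  4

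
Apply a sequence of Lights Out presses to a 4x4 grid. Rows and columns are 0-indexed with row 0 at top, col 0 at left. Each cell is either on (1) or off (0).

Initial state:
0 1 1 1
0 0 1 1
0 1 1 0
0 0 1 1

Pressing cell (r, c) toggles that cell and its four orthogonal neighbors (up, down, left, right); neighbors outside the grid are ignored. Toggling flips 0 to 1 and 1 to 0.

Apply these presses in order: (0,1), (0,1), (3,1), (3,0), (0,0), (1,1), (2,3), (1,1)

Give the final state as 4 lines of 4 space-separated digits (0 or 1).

Answer: 1 0 1 1
1 0 1 0
1 0 0 1
0 0 0 0

Derivation:
After press 1 at (0,1):
1 0 0 1
0 1 1 1
0 1 1 0
0 0 1 1

After press 2 at (0,1):
0 1 1 1
0 0 1 1
0 1 1 0
0 0 1 1

After press 3 at (3,1):
0 1 1 1
0 0 1 1
0 0 1 0
1 1 0 1

After press 4 at (3,0):
0 1 1 1
0 0 1 1
1 0 1 0
0 0 0 1

After press 5 at (0,0):
1 0 1 1
1 0 1 1
1 0 1 0
0 0 0 1

After press 6 at (1,1):
1 1 1 1
0 1 0 1
1 1 1 0
0 0 0 1

After press 7 at (2,3):
1 1 1 1
0 1 0 0
1 1 0 1
0 0 0 0

After press 8 at (1,1):
1 0 1 1
1 0 1 0
1 0 0 1
0 0 0 0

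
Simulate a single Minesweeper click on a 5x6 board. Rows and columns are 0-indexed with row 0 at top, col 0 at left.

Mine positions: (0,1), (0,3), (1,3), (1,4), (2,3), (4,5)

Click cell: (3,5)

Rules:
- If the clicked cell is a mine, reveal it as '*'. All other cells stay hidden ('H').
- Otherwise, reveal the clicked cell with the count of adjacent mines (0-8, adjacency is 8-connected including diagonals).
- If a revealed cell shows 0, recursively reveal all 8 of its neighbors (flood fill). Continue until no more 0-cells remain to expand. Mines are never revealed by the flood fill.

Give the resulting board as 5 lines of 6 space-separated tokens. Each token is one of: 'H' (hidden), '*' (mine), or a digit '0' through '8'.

H H H H H H
H H H H H H
H H H H H H
H H H H H 1
H H H H H H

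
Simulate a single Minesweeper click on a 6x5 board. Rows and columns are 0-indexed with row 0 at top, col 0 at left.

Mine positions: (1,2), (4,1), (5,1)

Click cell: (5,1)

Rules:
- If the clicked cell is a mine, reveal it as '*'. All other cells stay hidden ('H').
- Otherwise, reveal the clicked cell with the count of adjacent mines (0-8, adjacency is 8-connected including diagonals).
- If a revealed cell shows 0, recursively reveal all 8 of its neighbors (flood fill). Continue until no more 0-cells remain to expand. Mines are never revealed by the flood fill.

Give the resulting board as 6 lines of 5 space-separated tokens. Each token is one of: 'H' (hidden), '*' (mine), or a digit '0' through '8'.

H H H H H
H H H H H
H H H H H
H H H H H
H H H H H
H * H H H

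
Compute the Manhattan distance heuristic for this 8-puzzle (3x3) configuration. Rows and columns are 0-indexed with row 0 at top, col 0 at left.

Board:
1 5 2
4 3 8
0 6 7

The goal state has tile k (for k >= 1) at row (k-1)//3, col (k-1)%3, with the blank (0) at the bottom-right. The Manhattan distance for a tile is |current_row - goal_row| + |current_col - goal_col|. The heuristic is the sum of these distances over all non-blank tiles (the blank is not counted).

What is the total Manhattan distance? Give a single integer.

Answer: 10

Derivation:
Tile 1: (0,0)->(0,0) = 0
Tile 5: (0,1)->(1,1) = 1
Tile 2: (0,2)->(0,1) = 1
Tile 4: (1,0)->(1,0) = 0
Tile 3: (1,1)->(0,2) = 2
Tile 8: (1,2)->(2,1) = 2
Tile 6: (2,1)->(1,2) = 2
Tile 7: (2,2)->(2,0) = 2
Sum: 0 + 1 + 1 + 0 + 2 + 2 + 2 + 2 = 10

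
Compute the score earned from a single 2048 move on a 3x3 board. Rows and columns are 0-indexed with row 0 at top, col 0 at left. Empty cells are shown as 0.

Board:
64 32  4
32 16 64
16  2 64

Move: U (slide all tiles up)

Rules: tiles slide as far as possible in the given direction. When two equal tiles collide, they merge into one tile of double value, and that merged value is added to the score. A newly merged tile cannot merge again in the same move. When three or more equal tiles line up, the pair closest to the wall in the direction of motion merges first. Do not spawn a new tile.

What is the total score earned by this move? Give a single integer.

Slide up:
col 0: [64, 32, 16] -> [64, 32, 16]  score +0 (running 0)
col 1: [32, 16, 2] -> [32, 16, 2]  score +0 (running 0)
col 2: [4, 64, 64] -> [4, 128, 0]  score +128 (running 128)
Board after move:
 64  32   4
 32  16 128
 16   2   0

Answer: 128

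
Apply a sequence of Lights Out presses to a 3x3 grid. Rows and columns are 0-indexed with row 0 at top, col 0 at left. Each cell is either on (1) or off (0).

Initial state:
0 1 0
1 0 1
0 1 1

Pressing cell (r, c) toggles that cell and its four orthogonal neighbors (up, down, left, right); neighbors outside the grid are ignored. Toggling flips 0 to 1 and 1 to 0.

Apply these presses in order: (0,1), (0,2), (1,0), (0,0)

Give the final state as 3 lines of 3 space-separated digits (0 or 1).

Answer: 1 0 0
1 0 0
1 1 1

Derivation:
After press 1 at (0,1):
1 0 1
1 1 1
0 1 1

After press 2 at (0,2):
1 1 0
1 1 0
0 1 1

After press 3 at (1,0):
0 1 0
0 0 0
1 1 1

After press 4 at (0,0):
1 0 0
1 0 0
1 1 1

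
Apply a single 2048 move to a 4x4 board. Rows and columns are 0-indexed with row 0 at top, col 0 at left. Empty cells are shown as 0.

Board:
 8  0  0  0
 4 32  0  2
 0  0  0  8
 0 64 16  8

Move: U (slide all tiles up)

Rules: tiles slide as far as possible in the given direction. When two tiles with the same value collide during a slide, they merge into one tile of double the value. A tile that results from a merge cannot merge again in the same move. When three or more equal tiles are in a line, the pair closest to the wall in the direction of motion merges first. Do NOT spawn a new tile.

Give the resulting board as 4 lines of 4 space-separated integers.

Answer:  8 32 16  2
 4 64  0 16
 0  0  0  0
 0  0  0  0

Derivation:
Slide up:
col 0: [8, 4, 0, 0] -> [8, 4, 0, 0]
col 1: [0, 32, 0, 64] -> [32, 64, 0, 0]
col 2: [0, 0, 0, 16] -> [16, 0, 0, 0]
col 3: [0, 2, 8, 8] -> [2, 16, 0, 0]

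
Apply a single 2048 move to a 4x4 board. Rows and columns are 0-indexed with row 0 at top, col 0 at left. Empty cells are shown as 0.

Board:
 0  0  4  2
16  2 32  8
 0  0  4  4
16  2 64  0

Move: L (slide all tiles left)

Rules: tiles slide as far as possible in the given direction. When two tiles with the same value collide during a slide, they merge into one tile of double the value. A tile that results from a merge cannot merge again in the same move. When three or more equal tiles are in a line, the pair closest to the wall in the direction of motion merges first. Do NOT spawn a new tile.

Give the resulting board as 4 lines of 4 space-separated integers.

Slide left:
row 0: [0, 0, 4, 2] -> [4, 2, 0, 0]
row 1: [16, 2, 32, 8] -> [16, 2, 32, 8]
row 2: [0, 0, 4, 4] -> [8, 0, 0, 0]
row 3: [16, 2, 64, 0] -> [16, 2, 64, 0]

Answer:  4  2  0  0
16  2 32  8
 8  0  0  0
16  2 64  0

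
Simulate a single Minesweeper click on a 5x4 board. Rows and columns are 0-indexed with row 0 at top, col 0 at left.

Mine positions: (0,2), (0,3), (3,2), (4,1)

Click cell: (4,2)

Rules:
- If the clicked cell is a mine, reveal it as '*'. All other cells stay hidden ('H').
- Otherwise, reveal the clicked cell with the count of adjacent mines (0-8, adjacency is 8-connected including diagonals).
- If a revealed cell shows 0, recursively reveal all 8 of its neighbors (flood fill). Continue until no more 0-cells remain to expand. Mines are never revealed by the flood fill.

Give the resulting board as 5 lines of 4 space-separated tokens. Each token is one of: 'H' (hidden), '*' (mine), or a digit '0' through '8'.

H H H H
H H H H
H H H H
H H H H
H H 2 H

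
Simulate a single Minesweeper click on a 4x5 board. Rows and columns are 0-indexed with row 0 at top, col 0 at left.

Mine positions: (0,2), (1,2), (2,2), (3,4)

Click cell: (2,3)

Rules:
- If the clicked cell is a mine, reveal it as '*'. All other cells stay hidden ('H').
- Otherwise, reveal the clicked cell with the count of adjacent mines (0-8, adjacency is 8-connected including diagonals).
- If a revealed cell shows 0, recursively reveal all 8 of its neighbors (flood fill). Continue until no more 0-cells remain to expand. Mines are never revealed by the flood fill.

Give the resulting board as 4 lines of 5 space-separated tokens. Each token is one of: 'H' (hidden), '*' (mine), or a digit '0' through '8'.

H H H H H
H H H H H
H H H 3 H
H H H H H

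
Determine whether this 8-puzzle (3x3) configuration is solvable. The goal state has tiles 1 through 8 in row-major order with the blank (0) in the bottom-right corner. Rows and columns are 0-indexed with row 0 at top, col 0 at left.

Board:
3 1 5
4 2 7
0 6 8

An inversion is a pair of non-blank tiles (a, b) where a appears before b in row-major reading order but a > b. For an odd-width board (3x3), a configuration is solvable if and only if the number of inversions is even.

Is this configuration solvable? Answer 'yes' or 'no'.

Inversions (pairs i<j in row-major order where tile[i] > tile[j] > 0): 6
6 is even, so the puzzle is solvable.

Answer: yes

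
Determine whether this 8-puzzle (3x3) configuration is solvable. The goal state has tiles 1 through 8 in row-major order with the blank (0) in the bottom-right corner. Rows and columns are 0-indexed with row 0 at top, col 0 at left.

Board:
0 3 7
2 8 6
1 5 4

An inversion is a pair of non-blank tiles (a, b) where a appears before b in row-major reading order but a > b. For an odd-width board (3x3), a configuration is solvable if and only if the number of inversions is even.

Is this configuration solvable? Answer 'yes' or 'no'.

Inversions (pairs i<j in row-major order where tile[i] > tile[j] > 0): 16
16 is even, so the puzzle is solvable.

Answer: yes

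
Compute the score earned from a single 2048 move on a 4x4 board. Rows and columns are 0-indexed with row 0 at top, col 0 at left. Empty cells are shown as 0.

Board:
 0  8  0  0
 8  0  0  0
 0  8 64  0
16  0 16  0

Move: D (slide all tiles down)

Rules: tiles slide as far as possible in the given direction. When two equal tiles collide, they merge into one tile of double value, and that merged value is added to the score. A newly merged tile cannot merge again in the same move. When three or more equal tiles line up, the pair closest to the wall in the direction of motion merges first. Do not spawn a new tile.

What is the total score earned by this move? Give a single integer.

Answer: 16

Derivation:
Slide down:
col 0: [0, 8, 0, 16] -> [0, 0, 8, 16]  score +0 (running 0)
col 1: [8, 0, 8, 0] -> [0, 0, 0, 16]  score +16 (running 16)
col 2: [0, 0, 64, 16] -> [0, 0, 64, 16]  score +0 (running 16)
col 3: [0, 0, 0, 0] -> [0, 0, 0, 0]  score +0 (running 16)
Board after move:
 0  0  0  0
 0  0  0  0
 8  0 64  0
16 16 16  0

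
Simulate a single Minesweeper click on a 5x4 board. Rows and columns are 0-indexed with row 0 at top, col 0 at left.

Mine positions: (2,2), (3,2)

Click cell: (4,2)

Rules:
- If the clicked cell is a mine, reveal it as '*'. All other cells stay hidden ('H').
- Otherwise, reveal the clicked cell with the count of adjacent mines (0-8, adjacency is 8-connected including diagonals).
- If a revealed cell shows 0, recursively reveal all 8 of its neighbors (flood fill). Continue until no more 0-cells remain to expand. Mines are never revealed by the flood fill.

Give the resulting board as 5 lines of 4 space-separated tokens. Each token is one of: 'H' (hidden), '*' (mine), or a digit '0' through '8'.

H H H H
H H H H
H H H H
H H H H
H H 1 H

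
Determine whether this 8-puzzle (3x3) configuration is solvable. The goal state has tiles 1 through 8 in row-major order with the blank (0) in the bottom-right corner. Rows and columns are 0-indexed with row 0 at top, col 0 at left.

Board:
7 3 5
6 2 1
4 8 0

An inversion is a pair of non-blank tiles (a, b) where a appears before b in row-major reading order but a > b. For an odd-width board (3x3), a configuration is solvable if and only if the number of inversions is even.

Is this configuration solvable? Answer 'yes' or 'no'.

Inversions (pairs i<j in row-major order where tile[i] > tile[j] > 0): 15
15 is odd, so the puzzle is not solvable.

Answer: no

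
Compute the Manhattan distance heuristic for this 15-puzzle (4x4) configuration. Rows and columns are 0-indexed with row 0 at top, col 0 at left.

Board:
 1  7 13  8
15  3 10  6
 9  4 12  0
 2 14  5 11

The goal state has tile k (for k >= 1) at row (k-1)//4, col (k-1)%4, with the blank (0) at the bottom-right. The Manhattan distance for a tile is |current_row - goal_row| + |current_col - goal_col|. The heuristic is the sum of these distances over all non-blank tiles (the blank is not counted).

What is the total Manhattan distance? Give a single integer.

Tile 1: (0,0)->(0,0) = 0
Tile 7: (0,1)->(1,2) = 2
Tile 13: (0,2)->(3,0) = 5
Tile 8: (0,3)->(1,3) = 1
Tile 15: (1,0)->(3,2) = 4
Tile 3: (1,1)->(0,2) = 2
Tile 10: (1,2)->(2,1) = 2
Tile 6: (1,3)->(1,1) = 2
Tile 9: (2,0)->(2,0) = 0
Tile 4: (2,1)->(0,3) = 4
Tile 12: (2,2)->(2,3) = 1
Tile 2: (3,0)->(0,1) = 4
Tile 14: (3,1)->(3,1) = 0
Tile 5: (3,2)->(1,0) = 4
Tile 11: (3,3)->(2,2) = 2
Sum: 0 + 2 + 5 + 1 + 4 + 2 + 2 + 2 + 0 + 4 + 1 + 4 + 0 + 4 + 2 = 33

Answer: 33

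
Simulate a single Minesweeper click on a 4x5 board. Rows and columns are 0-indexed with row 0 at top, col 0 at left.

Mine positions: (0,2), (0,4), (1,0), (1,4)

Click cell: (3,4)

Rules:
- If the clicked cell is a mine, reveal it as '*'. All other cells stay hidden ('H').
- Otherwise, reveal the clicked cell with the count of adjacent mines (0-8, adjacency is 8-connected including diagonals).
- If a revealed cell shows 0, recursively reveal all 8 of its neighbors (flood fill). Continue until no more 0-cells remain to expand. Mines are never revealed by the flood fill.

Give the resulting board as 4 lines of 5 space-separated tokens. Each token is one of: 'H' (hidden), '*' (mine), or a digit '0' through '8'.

H H H H H
H 2 1 3 H
1 1 0 1 1
0 0 0 0 0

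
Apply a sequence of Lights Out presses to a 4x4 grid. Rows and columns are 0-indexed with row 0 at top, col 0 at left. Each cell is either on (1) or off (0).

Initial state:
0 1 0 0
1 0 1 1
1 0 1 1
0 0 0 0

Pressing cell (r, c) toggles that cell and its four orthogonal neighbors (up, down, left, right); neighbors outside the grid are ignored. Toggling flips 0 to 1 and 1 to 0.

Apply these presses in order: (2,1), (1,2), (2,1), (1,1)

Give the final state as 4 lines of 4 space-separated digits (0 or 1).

Answer: 0 0 1 0
0 0 1 0
1 1 0 1
0 0 0 0

Derivation:
After press 1 at (2,1):
0 1 0 0
1 1 1 1
0 1 0 1
0 1 0 0

After press 2 at (1,2):
0 1 1 0
1 0 0 0
0 1 1 1
0 1 0 0

After press 3 at (2,1):
0 1 1 0
1 1 0 0
1 0 0 1
0 0 0 0

After press 4 at (1,1):
0 0 1 0
0 0 1 0
1 1 0 1
0 0 0 0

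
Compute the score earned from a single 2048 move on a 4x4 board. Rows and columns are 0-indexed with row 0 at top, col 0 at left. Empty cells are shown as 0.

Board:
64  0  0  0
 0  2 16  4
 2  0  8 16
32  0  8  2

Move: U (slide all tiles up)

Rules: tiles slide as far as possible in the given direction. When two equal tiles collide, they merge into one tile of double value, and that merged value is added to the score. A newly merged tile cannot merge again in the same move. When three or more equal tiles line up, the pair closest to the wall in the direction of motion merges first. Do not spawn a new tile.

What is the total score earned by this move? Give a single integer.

Slide up:
col 0: [64, 0, 2, 32] -> [64, 2, 32, 0]  score +0 (running 0)
col 1: [0, 2, 0, 0] -> [2, 0, 0, 0]  score +0 (running 0)
col 2: [0, 16, 8, 8] -> [16, 16, 0, 0]  score +16 (running 16)
col 3: [0, 4, 16, 2] -> [4, 16, 2, 0]  score +0 (running 16)
Board after move:
64  2 16  4
 2  0 16 16
32  0  0  2
 0  0  0  0

Answer: 16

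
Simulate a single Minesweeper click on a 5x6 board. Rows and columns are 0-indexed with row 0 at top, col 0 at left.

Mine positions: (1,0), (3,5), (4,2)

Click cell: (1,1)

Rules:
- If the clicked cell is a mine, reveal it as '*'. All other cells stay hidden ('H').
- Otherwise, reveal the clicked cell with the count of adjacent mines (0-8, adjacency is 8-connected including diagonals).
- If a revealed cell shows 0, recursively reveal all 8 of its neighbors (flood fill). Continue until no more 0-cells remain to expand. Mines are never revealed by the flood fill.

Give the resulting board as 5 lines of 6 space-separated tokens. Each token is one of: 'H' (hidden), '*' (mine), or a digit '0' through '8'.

H H H H H H
H 1 H H H H
H H H H H H
H H H H H H
H H H H H H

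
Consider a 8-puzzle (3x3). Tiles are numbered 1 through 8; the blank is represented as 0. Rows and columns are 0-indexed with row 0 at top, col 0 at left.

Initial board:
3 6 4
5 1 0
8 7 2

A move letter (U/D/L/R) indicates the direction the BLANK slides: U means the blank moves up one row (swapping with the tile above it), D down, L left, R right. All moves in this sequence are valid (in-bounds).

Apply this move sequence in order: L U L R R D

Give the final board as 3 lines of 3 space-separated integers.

After move 1 (L):
3 6 4
5 0 1
8 7 2

After move 2 (U):
3 0 4
5 6 1
8 7 2

After move 3 (L):
0 3 4
5 6 1
8 7 2

After move 4 (R):
3 0 4
5 6 1
8 7 2

After move 5 (R):
3 4 0
5 6 1
8 7 2

After move 6 (D):
3 4 1
5 6 0
8 7 2

Answer: 3 4 1
5 6 0
8 7 2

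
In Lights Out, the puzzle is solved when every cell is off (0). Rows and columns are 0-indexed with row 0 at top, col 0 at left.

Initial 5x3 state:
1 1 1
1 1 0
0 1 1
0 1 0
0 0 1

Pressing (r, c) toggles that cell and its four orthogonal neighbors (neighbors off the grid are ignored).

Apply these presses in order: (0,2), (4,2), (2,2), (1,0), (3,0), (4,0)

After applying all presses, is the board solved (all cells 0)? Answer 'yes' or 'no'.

After press 1 at (0,2):
1 0 0
1 1 1
0 1 1
0 1 0
0 0 1

After press 2 at (4,2):
1 0 0
1 1 1
0 1 1
0 1 1
0 1 0

After press 3 at (2,2):
1 0 0
1 1 0
0 0 0
0 1 0
0 1 0

After press 4 at (1,0):
0 0 0
0 0 0
1 0 0
0 1 0
0 1 0

After press 5 at (3,0):
0 0 0
0 0 0
0 0 0
1 0 0
1 1 0

After press 6 at (4,0):
0 0 0
0 0 0
0 0 0
0 0 0
0 0 0

Lights still on: 0

Answer: yes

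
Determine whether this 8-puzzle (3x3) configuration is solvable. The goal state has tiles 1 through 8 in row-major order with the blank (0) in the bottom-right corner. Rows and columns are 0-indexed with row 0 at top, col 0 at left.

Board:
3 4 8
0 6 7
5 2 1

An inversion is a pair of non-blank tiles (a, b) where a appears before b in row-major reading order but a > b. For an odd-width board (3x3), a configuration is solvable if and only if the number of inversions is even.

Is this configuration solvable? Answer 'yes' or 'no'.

Inversions (pairs i<j in row-major order where tile[i] > tile[j] > 0): 18
18 is even, so the puzzle is solvable.

Answer: yes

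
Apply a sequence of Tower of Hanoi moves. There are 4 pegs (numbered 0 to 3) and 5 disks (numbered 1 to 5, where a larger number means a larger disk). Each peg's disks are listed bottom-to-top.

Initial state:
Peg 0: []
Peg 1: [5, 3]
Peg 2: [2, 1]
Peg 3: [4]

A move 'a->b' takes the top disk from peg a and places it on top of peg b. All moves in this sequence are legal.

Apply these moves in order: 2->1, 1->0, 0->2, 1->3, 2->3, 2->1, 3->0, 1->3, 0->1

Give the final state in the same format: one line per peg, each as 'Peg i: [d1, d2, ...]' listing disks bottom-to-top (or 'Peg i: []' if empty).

After move 1 (2->1):
Peg 0: []
Peg 1: [5, 3, 1]
Peg 2: [2]
Peg 3: [4]

After move 2 (1->0):
Peg 0: [1]
Peg 1: [5, 3]
Peg 2: [2]
Peg 3: [4]

After move 3 (0->2):
Peg 0: []
Peg 1: [5, 3]
Peg 2: [2, 1]
Peg 3: [4]

After move 4 (1->3):
Peg 0: []
Peg 1: [5]
Peg 2: [2, 1]
Peg 3: [4, 3]

After move 5 (2->3):
Peg 0: []
Peg 1: [5]
Peg 2: [2]
Peg 3: [4, 3, 1]

After move 6 (2->1):
Peg 0: []
Peg 1: [5, 2]
Peg 2: []
Peg 3: [4, 3, 1]

After move 7 (3->0):
Peg 0: [1]
Peg 1: [5, 2]
Peg 2: []
Peg 3: [4, 3]

After move 8 (1->3):
Peg 0: [1]
Peg 1: [5]
Peg 2: []
Peg 3: [4, 3, 2]

After move 9 (0->1):
Peg 0: []
Peg 1: [5, 1]
Peg 2: []
Peg 3: [4, 3, 2]

Answer: Peg 0: []
Peg 1: [5, 1]
Peg 2: []
Peg 3: [4, 3, 2]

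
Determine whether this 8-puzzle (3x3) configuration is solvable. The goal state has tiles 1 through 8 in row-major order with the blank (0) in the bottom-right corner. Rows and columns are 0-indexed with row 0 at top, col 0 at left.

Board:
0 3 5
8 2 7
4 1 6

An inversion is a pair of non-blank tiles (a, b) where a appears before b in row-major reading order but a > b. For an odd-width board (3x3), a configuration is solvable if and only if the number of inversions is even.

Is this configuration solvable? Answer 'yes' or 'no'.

Inversions (pairs i<j in row-major order where tile[i] > tile[j] > 0): 15
15 is odd, so the puzzle is not solvable.

Answer: no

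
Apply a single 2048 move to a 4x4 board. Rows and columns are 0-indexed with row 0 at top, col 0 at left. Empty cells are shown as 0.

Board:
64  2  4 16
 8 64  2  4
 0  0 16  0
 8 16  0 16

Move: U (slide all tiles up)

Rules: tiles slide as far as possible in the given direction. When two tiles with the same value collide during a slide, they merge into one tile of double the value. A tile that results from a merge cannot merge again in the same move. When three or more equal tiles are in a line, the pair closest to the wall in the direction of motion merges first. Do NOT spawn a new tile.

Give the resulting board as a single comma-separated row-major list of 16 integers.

Slide up:
col 0: [64, 8, 0, 8] -> [64, 16, 0, 0]
col 1: [2, 64, 0, 16] -> [2, 64, 16, 0]
col 2: [4, 2, 16, 0] -> [4, 2, 16, 0]
col 3: [16, 4, 0, 16] -> [16, 4, 16, 0]

Answer: 64, 2, 4, 16, 16, 64, 2, 4, 0, 16, 16, 16, 0, 0, 0, 0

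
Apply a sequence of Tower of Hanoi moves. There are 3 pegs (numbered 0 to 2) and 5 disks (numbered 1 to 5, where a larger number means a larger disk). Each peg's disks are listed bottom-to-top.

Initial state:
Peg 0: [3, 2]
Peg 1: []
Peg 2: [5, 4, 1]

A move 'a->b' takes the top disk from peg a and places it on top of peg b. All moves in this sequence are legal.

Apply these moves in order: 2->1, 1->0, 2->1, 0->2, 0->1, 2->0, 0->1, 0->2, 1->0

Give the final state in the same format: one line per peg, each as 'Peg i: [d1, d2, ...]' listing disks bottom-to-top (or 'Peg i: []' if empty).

After move 1 (2->1):
Peg 0: [3, 2]
Peg 1: [1]
Peg 2: [5, 4]

After move 2 (1->0):
Peg 0: [3, 2, 1]
Peg 1: []
Peg 2: [5, 4]

After move 3 (2->1):
Peg 0: [3, 2, 1]
Peg 1: [4]
Peg 2: [5]

After move 4 (0->2):
Peg 0: [3, 2]
Peg 1: [4]
Peg 2: [5, 1]

After move 5 (0->1):
Peg 0: [3]
Peg 1: [4, 2]
Peg 2: [5, 1]

After move 6 (2->0):
Peg 0: [3, 1]
Peg 1: [4, 2]
Peg 2: [5]

After move 7 (0->1):
Peg 0: [3]
Peg 1: [4, 2, 1]
Peg 2: [5]

After move 8 (0->2):
Peg 0: []
Peg 1: [4, 2, 1]
Peg 2: [5, 3]

After move 9 (1->0):
Peg 0: [1]
Peg 1: [4, 2]
Peg 2: [5, 3]

Answer: Peg 0: [1]
Peg 1: [4, 2]
Peg 2: [5, 3]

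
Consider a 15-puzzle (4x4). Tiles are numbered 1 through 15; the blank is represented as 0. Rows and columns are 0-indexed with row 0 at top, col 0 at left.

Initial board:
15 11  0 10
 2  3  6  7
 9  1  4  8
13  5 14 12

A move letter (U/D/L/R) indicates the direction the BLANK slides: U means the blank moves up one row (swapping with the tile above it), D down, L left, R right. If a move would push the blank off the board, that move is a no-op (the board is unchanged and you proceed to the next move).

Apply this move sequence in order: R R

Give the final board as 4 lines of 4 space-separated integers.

Answer: 15 11 10  0
 2  3  6  7
 9  1  4  8
13  5 14 12

Derivation:
After move 1 (R):
15 11 10  0
 2  3  6  7
 9  1  4  8
13  5 14 12

After move 2 (R):
15 11 10  0
 2  3  6  7
 9  1  4  8
13  5 14 12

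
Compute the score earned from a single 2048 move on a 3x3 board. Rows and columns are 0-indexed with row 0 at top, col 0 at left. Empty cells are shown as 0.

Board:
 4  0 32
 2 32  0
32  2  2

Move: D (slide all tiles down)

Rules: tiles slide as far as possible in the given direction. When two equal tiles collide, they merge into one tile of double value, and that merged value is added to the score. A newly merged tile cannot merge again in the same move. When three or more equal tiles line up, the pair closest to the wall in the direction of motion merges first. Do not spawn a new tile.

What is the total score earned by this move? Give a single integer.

Answer: 0

Derivation:
Slide down:
col 0: [4, 2, 32] -> [4, 2, 32]  score +0 (running 0)
col 1: [0, 32, 2] -> [0, 32, 2]  score +0 (running 0)
col 2: [32, 0, 2] -> [0, 32, 2]  score +0 (running 0)
Board after move:
 4  0  0
 2 32 32
32  2  2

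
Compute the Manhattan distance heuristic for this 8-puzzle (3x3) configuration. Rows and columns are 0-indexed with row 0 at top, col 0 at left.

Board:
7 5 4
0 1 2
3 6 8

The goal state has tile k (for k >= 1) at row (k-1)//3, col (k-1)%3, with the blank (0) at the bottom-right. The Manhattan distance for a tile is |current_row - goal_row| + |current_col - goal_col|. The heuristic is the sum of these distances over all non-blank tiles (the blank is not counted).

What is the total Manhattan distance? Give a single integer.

Tile 7: (0,0)->(2,0) = 2
Tile 5: (0,1)->(1,1) = 1
Tile 4: (0,2)->(1,0) = 3
Tile 1: (1,1)->(0,0) = 2
Tile 2: (1,2)->(0,1) = 2
Tile 3: (2,0)->(0,2) = 4
Tile 6: (2,1)->(1,2) = 2
Tile 8: (2,2)->(2,1) = 1
Sum: 2 + 1 + 3 + 2 + 2 + 4 + 2 + 1 = 17

Answer: 17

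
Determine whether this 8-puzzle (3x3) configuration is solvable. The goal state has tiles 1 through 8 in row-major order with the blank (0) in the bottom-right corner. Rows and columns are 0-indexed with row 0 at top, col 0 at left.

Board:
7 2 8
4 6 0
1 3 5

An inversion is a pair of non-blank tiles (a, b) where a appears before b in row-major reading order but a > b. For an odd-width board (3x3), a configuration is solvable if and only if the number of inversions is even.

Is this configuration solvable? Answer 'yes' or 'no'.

Inversions (pairs i<j in row-major order where tile[i] > tile[j] > 0): 17
17 is odd, so the puzzle is not solvable.

Answer: no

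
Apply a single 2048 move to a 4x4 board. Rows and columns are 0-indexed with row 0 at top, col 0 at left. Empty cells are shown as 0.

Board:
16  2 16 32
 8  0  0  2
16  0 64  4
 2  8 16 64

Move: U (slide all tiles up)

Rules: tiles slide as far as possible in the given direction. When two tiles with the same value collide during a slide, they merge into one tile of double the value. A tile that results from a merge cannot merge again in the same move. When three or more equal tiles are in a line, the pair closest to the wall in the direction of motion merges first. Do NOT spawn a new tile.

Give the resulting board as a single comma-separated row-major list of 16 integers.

Answer: 16, 2, 16, 32, 8, 8, 64, 2, 16, 0, 16, 4, 2, 0, 0, 64

Derivation:
Slide up:
col 0: [16, 8, 16, 2] -> [16, 8, 16, 2]
col 1: [2, 0, 0, 8] -> [2, 8, 0, 0]
col 2: [16, 0, 64, 16] -> [16, 64, 16, 0]
col 3: [32, 2, 4, 64] -> [32, 2, 4, 64]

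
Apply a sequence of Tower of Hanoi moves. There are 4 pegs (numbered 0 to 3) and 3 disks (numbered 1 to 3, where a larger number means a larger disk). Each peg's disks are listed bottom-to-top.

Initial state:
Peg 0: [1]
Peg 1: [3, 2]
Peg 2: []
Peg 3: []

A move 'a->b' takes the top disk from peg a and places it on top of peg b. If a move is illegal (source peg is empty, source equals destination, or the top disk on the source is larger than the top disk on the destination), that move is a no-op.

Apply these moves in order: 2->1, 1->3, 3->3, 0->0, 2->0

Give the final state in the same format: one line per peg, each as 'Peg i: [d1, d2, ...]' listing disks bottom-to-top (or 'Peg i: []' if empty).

After move 1 (2->1):
Peg 0: [1]
Peg 1: [3, 2]
Peg 2: []
Peg 3: []

After move 2 (1->3):
Peg 0: [1]
Peg 1: [3]
Peg 2: []
Peg 3: [2]

After move 3 (3->3):
Peg 0: [1]
Peg 1: [3]
Peg 2: []
Peg 3: [2]

After move 4 (0->0):
Peg 0: [1]
Peg 1: [3]
Peg 2: []
Peg 3: [2]

After move 5 (2->0):
Peg 0: [1]
Peg 1: [3]
Peg 2: []
Peg 3: [2]

Answer: Peg 0: [1]
Peg 1: [3]
Peg 2: []
Peg 3: [2]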